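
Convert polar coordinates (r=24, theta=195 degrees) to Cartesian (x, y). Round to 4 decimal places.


x = 24 * cos(195) = -23.1822
y = 24 * sin(195) = -6.2117

(-23.1822, -6.2117)


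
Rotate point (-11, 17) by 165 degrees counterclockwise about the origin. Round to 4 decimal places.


x' = -11*cos(165) - 17*sin(165) = 6.2253
y' = -11*sin(165) + 17*cos(165) = -19.2677

(6.2253, -19.2677)


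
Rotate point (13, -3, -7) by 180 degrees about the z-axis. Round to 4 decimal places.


x' = 13*cos(180) - -3*sin(180) = -13
y' = 13*sin(180) + -3*cos(180) = 3
z' = -7

(-13, 3, -7)


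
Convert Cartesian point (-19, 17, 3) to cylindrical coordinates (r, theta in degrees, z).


r = sqrt((-19)^2 + 17^2) = 25.4951
theta = atan2(17, -19) = 138.1798 deg
z = 3

r = 25.4951, theta = 138.1798 deg, z = 3


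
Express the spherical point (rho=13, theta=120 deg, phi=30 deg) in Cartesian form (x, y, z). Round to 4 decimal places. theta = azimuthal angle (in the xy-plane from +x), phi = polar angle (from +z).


x = 13 * sin(30) * cos(120) = -3.25
y = 13 * sin(30) * sin(120) = 5.6292
z = 13 * cos(30) = 11.2583

(-3.25, 5.6292, 11.2583)


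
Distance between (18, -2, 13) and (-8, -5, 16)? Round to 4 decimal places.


d = sqrt((-8-18)^2 + (-5--2)^2 + (16-13)^2) = 26.3439

26.3439


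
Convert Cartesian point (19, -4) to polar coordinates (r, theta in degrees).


r = sqrt(19^2 + (-4)^2) = 19.4165
theta = atan2(-4, 19) = 348.1113 degrees

r = 19.4165, theta = 348.1113 degrees


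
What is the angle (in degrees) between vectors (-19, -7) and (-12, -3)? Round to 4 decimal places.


dot = -19*-12 + -7*-3 = 249
|u| = 20.2485, |v| = 12.3693
cos(angle) = 0.9942
angle = 6.1886 degrees

6.1886 degrees


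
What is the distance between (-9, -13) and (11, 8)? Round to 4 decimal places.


d = sqrt((11--9)^2 + (8--13)^2) = 29

29


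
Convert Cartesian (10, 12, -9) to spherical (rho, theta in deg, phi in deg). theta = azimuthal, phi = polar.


rho = sqrt(10^2 + 12^2 + (-9)^2) = 18.0278
theta = atan2(12, 10) = 50.1944 deg
phi = acos(-9/18.0278) = 119.9491 deg

rho = 18.0278, theta = 50.1944 deg, phi = 119.9491 deg


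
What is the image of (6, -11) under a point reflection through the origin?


Reflection through origin: (x, y) -> (-x, -y)
(6, -11) -> (-6, 11)

(-6, 11)


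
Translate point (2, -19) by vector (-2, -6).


Translation: (x+dx, y+dy) = (2+-2, -19+-6) = (0, -25)

(0, -25)


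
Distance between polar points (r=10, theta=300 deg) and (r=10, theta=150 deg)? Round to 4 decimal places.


d = sqrt(r1^2 + r2^2 - 2*r1*r2*cos(t2-t1))
d = sqrt(10^2 + 10^2 - 2*10*10*cos(150-300)) = 19.3185

19.3185


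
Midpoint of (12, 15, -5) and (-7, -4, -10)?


Midpoint = ((12+-7)/2, (15+-4)/2, (-5+-10)/2) = (2.5, 5.5, -7.5)

(2.5, 5.5, -7.5)


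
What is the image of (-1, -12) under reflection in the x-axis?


Reflection across x-axis: (x, y) -> (x, -y)
(-1, -12) -> (-1, 12)

(-1, 12)


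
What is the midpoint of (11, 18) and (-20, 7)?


Midpoint = ((11+-20)/2, (18+7)/2) = (-4.5, 12.5)

(-4.5, 12.5)


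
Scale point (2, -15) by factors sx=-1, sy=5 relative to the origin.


Scaling: (x*sx, y*sy) = (2*-1, -15*5) = (-2, -75)

(-2, -75)


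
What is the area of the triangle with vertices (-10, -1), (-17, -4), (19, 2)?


Area = |x1(y2-y3) + x2(y3-y1) + x3(y1-y2)| / 2
= |-10*(-4-2) + -17*(2--1) + 19*(-1--4)| / 2
= 33

33


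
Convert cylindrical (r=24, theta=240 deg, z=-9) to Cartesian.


x = 24 * cos(240) = -12
y = 24 * sin(240) = -20.7846
z = -9

(-12, -20.7846, -9)


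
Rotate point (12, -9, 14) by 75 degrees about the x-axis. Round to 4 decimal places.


x' = 12
y' = -9*cos(75) - 14*sin(75) = -15.8523
z' = -9*sin(75) + 14*cos(75) = -5.0699

(12, -15.8523, -5.0699)


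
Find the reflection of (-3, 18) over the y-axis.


Reflection across y-axis: (x, y) -> (-x, y)
(-3, 18) -> (3, 18)

(3, 18)


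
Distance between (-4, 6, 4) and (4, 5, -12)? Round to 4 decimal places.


d = sqrt((4--4)^2 + (5-6)^2 + (-12-4)^2) = 17.9165

17.9165


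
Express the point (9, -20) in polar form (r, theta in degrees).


r = sqrt(9^2 + (-20)^2) = 21.9317
theta = atan2(-20, 9) = 294.2277 degrees

r = 21.9317, theta = 294.2277 degrees


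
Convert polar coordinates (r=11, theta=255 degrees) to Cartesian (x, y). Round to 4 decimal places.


x = 11 * cos(255) = -2.847
y = 11 * sin(255) = -10.6252

(-2.847, -10.6252)


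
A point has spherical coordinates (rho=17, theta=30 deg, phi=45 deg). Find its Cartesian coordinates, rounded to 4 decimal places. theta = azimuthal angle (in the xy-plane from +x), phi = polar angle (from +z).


x = 17 * sin(45) * cos(30) = 10.4103
y = 17 * sin(45) * sin(30) = 6.0104
z = 17 * cos(45) = 12.0208

(10.4103, 6.0104, 12.0208)


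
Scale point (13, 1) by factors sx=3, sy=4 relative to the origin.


Scaling: (x*sx, y*sy) = (13*3, 1*4) = (39, 4)

(39, 4)


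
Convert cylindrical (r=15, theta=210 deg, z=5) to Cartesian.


x = 15 * cos(210) = -12.9904
y = 15 * sin(210) = -7.5
z = 5

(-12.9904, -7.5, 5)


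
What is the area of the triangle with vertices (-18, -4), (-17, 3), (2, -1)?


Area = |x1(y2-y3) + x2(y3-y1) + x3(y1-y2)| / 2
= |-18*(3--1) + -17*(-1--4) + 2*(-4-3)| / 2
= 68.5

68.5


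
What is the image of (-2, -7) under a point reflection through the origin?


Reflection through origin: (x, y) -> (-x, -y)
(-2, -7) -> (2, 7)

(2, 7)


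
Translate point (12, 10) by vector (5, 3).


Translation: (x+dx, y+dy) = (12+5, 10+3) = (17, 13)

(17, 13)


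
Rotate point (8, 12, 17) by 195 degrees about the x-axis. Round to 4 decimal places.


x' = 8
y' = 12*cos(195) - 17*sin(195) = -7.1912
z' = 12*sin(195) + 17*cos(195) = -19.5266

(8, -7.1912, -19.5266)


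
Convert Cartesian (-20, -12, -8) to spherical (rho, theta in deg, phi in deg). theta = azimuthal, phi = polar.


rho = sqrt((-20)^2 + (-12)^2 + (-8)^2) = 24.6577
theta = atan2(-12, -20) = 210.9638 deg
phi = acos(-8/24.6577) = 108.9318 deg

rho = 24.6577, theta = 210.9638 deg, phi = 108.9318 deg


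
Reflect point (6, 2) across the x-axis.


Reflection across x-axis: (x, y) -> (x, -y)
(6, 2) -> (6, -2)

(6, -2)


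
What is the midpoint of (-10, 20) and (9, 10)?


Midpoint = ((-10+9)/2, (20+10)/2) = (-0.5, 15)

(-0.5, 15)


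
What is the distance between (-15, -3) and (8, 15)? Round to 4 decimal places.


d = sqrt((8--15)^2 + (15--3)^2) = 29.2062

29.2062


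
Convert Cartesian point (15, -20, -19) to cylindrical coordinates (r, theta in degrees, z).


r = sqrt(15^2 + (-20)^2) = 25
theta = atan2(-20, 15) = 306.8699 deg
z = -19

r = 25, theta = 306.8699 deg, z = -19


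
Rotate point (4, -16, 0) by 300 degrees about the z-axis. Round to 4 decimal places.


x' = 4*cos(300) - -16*sin(300) = -11.8564
y' = 4*sin(300) + -16*cos(300) = -11.4641
z' = 0

(-11.8564, -11.4641, 0)


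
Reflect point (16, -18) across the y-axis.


Reflection across y-axis: (x, y) -> (-x, y)
(16, -18) -> (-16, -18)

(-16, -18)


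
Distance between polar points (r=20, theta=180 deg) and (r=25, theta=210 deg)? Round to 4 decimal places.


d = sqrt(r1^2 + r2^2 - 2*r1*r2*cos(t2-t1))
d = sqrt(20^2 + 25^2 - 2*20*25*cos(210-180)) = 12.6085

12.6085


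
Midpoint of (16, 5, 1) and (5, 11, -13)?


Midpoint = ((16+5)/2, (5+11)/2, (1+-13)/2) = (10.5, 8, -6)

(10.5, 8, -6)


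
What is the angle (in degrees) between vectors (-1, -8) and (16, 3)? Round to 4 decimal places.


dot = -1*16 + -8*3 = -40
|u| = 8.0623, |v| = 16.2788
cos(angle) = -0.3048
angle = 107.7447 degrees

107.7447 degrees


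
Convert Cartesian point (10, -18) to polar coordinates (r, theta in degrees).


r = sqrt(10^2 + (-18)^2) = 20.5913
theta = atan2(-18, 10) = 299.0546 degrees

r = 20.5913, theta = 299.0546 degrees


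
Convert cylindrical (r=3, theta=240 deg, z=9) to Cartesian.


x = 3 * cos(240) = -1.5
y = 3 * sin(240) = -2.5981
z = 9

(-1.5, -2.5981, 9)


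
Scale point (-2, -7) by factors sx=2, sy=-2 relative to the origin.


Scaling: (x*sx, y*sy) = (-2*2, -7*-2) = (-4, 14)

(-4, 14)


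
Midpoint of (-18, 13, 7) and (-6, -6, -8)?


Midpoint = ((-18+-6)/2, (13+-6)/2, (7+-8)/2) = (-12, 3.5, -0.5)

(-12, 3.5, -0.5)


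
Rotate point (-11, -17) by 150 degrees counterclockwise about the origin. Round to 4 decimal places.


x' = -11*cos(150) - -17*sin(150) = 18.0263
y' = -11*sin(150) + -17*cos(150) = 9.2224

(18.0263, 9.2224)


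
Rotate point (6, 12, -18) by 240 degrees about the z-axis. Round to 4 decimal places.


x' = 6*cos(240) - 12*sin(240) = 7.3923
y' = 6*sin(240) + 12*cos(240) = -11.1962
z' = -18

(7.3923, -11.1962, -18)


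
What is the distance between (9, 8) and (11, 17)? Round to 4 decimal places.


d = sqrt((11-9)^2 + (17-8)^2) = 9.2195

9.2195


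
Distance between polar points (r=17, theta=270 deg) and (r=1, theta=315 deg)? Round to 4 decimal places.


d = sqrt(r1^2 + r2^2 - 2*r1*r2*cos(t2-t1))
d = sqrt(17^2 + 1^2 - 2*17*1*cos(315-270)) = 16.3082

16.3082


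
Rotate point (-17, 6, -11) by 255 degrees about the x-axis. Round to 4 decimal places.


x' = -17
y' = 6*cos(255) - -11*sin(255) = -12.1781
z' = 6*sin(255) + -11*cos(255) = -2.9485

(-17, -12.1781, -2.9485)


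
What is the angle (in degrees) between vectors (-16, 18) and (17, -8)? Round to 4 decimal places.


dot = -16*17 + 18*-8 = -416
|u| = 24.0832, |v| = 18.7883
cos(angle) = -0.9194
angle = 156.8347 degrees

156.8347 degrees


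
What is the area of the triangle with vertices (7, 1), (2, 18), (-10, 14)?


Area = |x1(y2-y3) + x2(y3-y1) + x3(y1-y2)| / 2
= |7*(18-14) + 2*(14-1) + -10*(1-18)| / 2
= 112

112


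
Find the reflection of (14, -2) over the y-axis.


Reflection across y-axis: (x, y) -> (-x, y)
(14, -2) -> (-14, -2)

(-14, -2)


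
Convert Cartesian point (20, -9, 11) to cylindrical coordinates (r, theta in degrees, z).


r = sqrt(20^2 + (-9)^2) = 21.9317
theta = atan2(-9, 20) = 335.7723 deg
z = 11

r = 21.9317, theta = 335.7723 deg, z = 11


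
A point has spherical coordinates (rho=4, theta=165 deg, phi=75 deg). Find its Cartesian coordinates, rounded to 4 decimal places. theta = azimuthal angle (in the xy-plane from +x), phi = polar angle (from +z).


x = 4 * sin(75) * cos(165) = -3.7321
y = 4 * sin(75) * sin(165) = 1
z = 4 * cos(75) = 1.0353

(-3.7321, 1, 1.0353)


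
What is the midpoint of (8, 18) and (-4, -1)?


Midpoint = ((8+-4)/2, (18+-1)/2) = (2, 8.5)

(2, 8.5)


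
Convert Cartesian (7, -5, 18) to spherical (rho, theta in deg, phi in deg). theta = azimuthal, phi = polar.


rho = sqrt(7^2 + (-5)^2 + 18^2) = 19.9499
theta = atan2(-5, 7) = 324.4623 deg
phi = acos(18/19.9499) = 25.5435 deg

rho = 19.9499, theta = 324.4623 deg, phi = 25.5435 deg


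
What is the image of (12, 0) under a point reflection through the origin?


Reflection through origin: (x, y) -> (-x, -y)
(12, 0) -> (-12, 0)

(-12, 0)


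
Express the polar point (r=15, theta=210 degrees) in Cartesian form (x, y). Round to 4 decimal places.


x = 15 * cos(210) = -12.9904
y = 15 * sin(210) = -7.5

(-12.9904, -7.5)


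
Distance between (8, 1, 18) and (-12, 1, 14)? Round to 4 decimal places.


d = sqrt((-12-8)^2 + (1-1)^2 + (14-18)^2) = 20.3961

20.3961


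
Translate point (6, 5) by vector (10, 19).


Translation: (x+dx, y+dy) = (6+10, 5+19) = (16, 24)

(16, 24)


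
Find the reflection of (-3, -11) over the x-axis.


Reflection across x-axis: (x, y) -> (x, -y)
(-3, -11) -> (-3, 11)

(-3, 11)


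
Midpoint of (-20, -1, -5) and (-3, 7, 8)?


Midpoint = ((-20+-3)/2, (-1+7)/2, (-5+8)/2) = (-11.5, 3, 1.5)

(-11.5, 3, 1.5)


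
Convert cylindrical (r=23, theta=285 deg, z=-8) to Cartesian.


x = 23 * cos(285) = 5.9528
y = 23 * sin(285) = -22.2163
z = -8

(5.9528, -22.2163, -8)


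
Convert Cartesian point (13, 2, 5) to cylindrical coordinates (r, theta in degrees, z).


r = sqrt(13^2 + 2^2) = 13.1529
theta = atan2(2, 13) = 8.7462 deg
z = 5

r = 13.1529, theta = 8.7462 deg, z = 5


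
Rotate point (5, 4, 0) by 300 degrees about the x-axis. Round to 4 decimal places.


x' = 5
y' = 4*cos(300) - 0*sin(300) = 2
z' = 4*sin(300) + 0*cos(300) = -3.4641

(5, 2, -3.4641)


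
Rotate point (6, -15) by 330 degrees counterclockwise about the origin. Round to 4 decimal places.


x' = 6*cos(330) - -15*sin(330) = -2.3038
y' = 6*sin(330) + -15*cos(330) = -15.9904

(-2.3038, -15.9904)


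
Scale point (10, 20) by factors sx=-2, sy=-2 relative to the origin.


Scaling: (x*sx, y*sy) = (10*-2, 20*-2) = (-20, -40)

(-20, -40)


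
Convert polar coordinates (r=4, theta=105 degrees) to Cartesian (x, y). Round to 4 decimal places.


x = 4 * cos(105) = -1.0353
y = 4 * sin(105) = 3.8637

(-1.0353, 3.8637)


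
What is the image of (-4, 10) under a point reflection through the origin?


Reflection through origin: (x, y) -> (-x, -y)
(-4, 10) -> (4, -10)

(4, -10)


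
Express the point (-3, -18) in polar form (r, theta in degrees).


r = sqrt((-3)^2 + (-18)^2) = 18.2483
theta = atan2(-18, -3) = 260.5377 degrees

r = 18.2483, theta = 260.5377 degrees


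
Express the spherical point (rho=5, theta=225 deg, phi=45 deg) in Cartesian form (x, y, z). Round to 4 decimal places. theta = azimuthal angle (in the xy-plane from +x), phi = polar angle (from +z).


x = 5 * sin(45) * cos(225) = -2.5
y = 5 * sin(45) * sin(225) = -2.5
z = 5 * cos(45) = 3.5355

(-2.5, -2.5, 3.5355)


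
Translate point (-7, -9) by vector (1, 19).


Translation: (x+dx, y+dy) = (-7+1, -9+19) = (-6, 10)

(-6, 10)


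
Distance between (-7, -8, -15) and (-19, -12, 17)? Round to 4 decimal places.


d = sqrt((-19--7)^2 + (-12--8)^2 + (17--15)^2) = 34.4093

34.4093


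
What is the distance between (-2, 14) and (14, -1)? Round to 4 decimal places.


d = sqrt((14--2)^2 + (-1-14)^2) = 21.9317

21.9317


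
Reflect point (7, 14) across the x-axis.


Reflection across x-axis: (x, y) -> (x, -y)
(7, 14) -> (7, -14)

(7, -14)


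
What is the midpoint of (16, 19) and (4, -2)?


Midpoint = ((16+4)/2, (19+-2)/2) = (10, 8.5)

(10, 8.5)


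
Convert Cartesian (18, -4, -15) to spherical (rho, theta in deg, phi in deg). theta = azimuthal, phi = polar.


rho = sqrt(18^2 + (-4)^2 + (-15)^2) = 23.7697
theta = atan2(-4, 18) = 347.4712 deg
phi = acos(-15/23.7697) = 129.128 deg

rho = 23.7697, theta = 347.4712 deg, phi = 129.128 deg


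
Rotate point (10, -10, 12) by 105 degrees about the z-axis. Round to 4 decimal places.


x' = 10*cos(105) - -10*sin(105) = 7.0711
y' = 10*sin(105) + -10*cos(105) = 12.2474
z' = 12

(7.0711, 12.2474, 12)


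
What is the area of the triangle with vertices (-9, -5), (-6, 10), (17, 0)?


Area = |x1(y2-y3) + x2(y3-y1) + x3(y1-y2)| / 2
= |-9*(10-0) + -6*(0--5) + 17*(-5-10)| / 2
= 187.5

187.5


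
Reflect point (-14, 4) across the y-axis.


Reflection across y-axis: (x, y) -> (-x, y)
(-14, 4) -> (14, 4)

(14, 4)


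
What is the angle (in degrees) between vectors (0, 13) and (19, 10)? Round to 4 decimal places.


dot = 0*19 + 13*10 = 130
|u| = 13, |v| = 21.4709
cos(angle) = 0.4657
angle = 62.2415 degrees

62.2415 degrees


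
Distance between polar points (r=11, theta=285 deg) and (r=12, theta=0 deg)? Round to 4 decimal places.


d = sqrt(r1^2 + r2^2 - 2*r1*r2*cos(t2-t1))
d = sqrt(11^2 + 12^2 - 2*11*12*cos(0-285)) = 14.024

14.024


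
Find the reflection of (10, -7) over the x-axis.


Reflection across x-axis: (x, y) -> (x, -y)
(10, -7) -> (10, 7)

(10, 7)


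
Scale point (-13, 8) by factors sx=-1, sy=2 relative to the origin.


Scaling: (x*sx, y*sy) = (-13*-1, 8*2) = (13, 16)

(13, 16)


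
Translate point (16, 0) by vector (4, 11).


Translation: (x+dx, y+dy) = (16+4, 0+11) = (20, 11)

(20, 11)


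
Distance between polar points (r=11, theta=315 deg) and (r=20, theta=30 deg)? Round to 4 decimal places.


d = sqrt(r1^2 + r2^2 - 2*r1*r2*cos(t2-t1))
d = sqrt(11^2 + 20^2 - 2*11*20*cos(30-315)) = 20.1772

20.1772


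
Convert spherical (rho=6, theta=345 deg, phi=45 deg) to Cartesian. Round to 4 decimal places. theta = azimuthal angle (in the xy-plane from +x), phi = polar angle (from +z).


x = 6 * sin(45) * cos(345) = 4.0981
y = 6 * sin(45) * sin(345) = -1.0981
z = 6 * cos(45) = 4.2426

(4.0981, -1.0981, 4.2426)


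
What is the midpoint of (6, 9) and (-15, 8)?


Midpoint = ((6+-15)/2, (9+8)/2) = (-4.5, 8.5)

(-4.5, 8.5)


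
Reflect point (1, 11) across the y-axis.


Reflection across y-axis: (x, y) -> (-x, y)
(1, 11) -> (-1, 11)

(-1, 11)


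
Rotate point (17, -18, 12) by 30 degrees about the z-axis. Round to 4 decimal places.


x' = 17*cos(30) - -18*sin(30) = 23.7224
y' = 17*sin(30) + -18*cos(30) = -7.0885
z' = 12

(23.7224, -7.0885, 12)


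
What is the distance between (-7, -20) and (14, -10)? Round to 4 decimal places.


d = sqrt((14--7)^2 + (-10--20)^2) = 23.2594

23.2594


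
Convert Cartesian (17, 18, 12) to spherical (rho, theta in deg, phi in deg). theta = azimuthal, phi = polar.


rho = sqrt(17^2 + 18^2 + 12^2) = 27.5136
theta = atan2(18, 17) = 46.6366 deg
phi = acos(12/27.5136) = 64.1417 deg

rho = 27.5136, theta = 46.6366 deg, phi = 64.1417 deg


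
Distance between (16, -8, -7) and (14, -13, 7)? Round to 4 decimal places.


d = sqrt((14-16)^2 + (-13--8)^2 + (7--7)^2) = 15

15


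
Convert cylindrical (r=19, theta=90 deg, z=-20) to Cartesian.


x = 19 * cos(90) = 0
y = 19 * sin(90) = 19
z = -20

(0, 19, -20)


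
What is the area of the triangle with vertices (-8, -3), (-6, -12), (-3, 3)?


Area = |x1(y2-y3) + x2(y3-y1) + x3(y1-y2)| / 2
= |-8*(-12-3) + -6*(3--3) + -3*(-3--12)| / 2
= 28.5

28.5


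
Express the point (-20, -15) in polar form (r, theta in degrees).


r = sqrt((-20)^2 + (-15)^2) = 25
theta = atan2(-15, -20) = 216.8699 degrees

r = 25, theta = 216.8699 degrees


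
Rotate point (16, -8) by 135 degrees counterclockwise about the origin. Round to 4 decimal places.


x' = 16*cos(135) - -8*sin(135) = -5.6569
y' = 16*sin(135) + -8*cos(135) = 16.9706

(-5.6569, 16.9706)


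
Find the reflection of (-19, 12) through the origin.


Reflection through origin: (x, y) -> (-x, -y)
(-19, 12) -> (19, -12)

(19, -12)


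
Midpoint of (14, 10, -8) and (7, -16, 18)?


Midpoint = ((14+7)/2, (10+-16)/2, (-8+18)/2) = (10.5, -3, 5)

(10.5, -3, 5)


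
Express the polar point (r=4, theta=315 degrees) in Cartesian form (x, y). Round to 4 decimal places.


x = 4 * cos(315) = 2.8284
y = 4 * sin(315) = -2.8284

(2.8284, -2.8284)


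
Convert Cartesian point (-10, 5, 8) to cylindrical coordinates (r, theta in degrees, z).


r = sqrt((-10)^2 + 5^2) = 11.1803
theta = atan2(5, -10) = 153.4349 deg
z = 8

r = 11.1803, theta = 153.4349 deg, z = 8


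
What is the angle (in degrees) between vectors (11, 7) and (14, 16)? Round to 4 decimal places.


dot = 11*14 + 7*16 = 266
|u| = 13.0384, |v| = 21.2603
cos(angle) = 0.9596
angle = 16.3429 degrees

16.3429 degrees


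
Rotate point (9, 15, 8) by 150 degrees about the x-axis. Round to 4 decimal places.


x' = 9
y' = 15*cos(150) - 8*sin(150) = -16.9904
z' = 15*sin(150) + 8*cos(150) = 0.5718

(9, -16.9904, 0.5718)


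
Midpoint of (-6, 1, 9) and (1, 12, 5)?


Midpoint = ((-6+1)/2, (1+12)/2, (9+5)/2) = (-2.5, 6.5, 7)

(-2.5, 6.5, 7)


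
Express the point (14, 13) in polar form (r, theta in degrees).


r = sqrt(14^2 + 13^2) = 19.105
theta = atan2(13, 14) = 42.8789 degrees

r = 19.105, theta = 42.8789 degrees


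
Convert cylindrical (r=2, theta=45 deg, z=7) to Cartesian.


x = 2 * cos(45) = 1.4142
y = 2 * sin(45) = 1.4142
z = 7

(1.4142, 1.4142, 7)


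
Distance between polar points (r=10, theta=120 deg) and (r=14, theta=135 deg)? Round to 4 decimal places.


d = sqrt(r1^2 + r2^2 - 2*r1*r2*cos(t2-t1))
d = sqrt(10^2 + 14^2 - 2*10*14*cos(135-120)) = 5.0538

5.0538


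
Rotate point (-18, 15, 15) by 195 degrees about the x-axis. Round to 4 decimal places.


x' = -18
y' = 15*cos(195) - 15*sin(195) = -10.6066
z' = 15*sin(195) + 15*cos(195) = -18.3712

(-18, -10.6066, -18.3712)


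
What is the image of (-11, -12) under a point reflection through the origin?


Reflection through origin: (x, y) -> (-x, -y)
(-11, -12) -> (11, 12)

(11, 12)


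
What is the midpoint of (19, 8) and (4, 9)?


Midpoint = ((19+4)/2, (8+9)/2) = (11.5, 8.5)

(11.5, 8.5)


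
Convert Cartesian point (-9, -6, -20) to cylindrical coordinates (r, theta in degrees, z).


r = sqrt((-9)^2 + (-6)^2) = 10.8167
theta = atan2(-6, -9) = 213.6901 deg
z = -20

r = 10.8167, theta = 213.6901 deg, z = -20


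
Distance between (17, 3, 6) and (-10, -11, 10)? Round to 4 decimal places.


d = sqrt((-10-17)^2 + (-11-3)^2 + (10-6)^2) = 30.6757

30.6757


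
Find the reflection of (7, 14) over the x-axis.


Reflection across x-axis: (x, y) -> (x, -y)
(7, 14) -> (7, -14)

(7, -14)


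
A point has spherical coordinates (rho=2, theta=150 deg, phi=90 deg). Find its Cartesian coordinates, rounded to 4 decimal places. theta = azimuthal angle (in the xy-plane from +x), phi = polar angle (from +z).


x = 2 * sin(90) * cos(150) = -1.7321
y = 2 * sin(90) * sin(150) = 1
z = 2 * cos(90) = 0

(-1.7321, 1, 0)


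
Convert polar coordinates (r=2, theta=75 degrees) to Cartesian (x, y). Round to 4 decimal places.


x = 2 * cos(75) = 0.5176
y = 2 * sin(75) = 1.9319

(0.5176, 1.9319)


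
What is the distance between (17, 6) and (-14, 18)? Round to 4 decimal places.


d = sqrt((-14-17)^2 + (18-6)^2) = 33.2415

33.2415


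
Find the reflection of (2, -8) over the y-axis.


Reflection across y-axis: (x, y) -> (-x, y)
(2, -8) -> (-2, -8)

(-2, -8)


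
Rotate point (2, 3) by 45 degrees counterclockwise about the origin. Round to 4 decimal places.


x' = 2*cos(45) - 3*sin(45) = -0.7071
y' = 2*sin(45) + 3*cos(45) = 3.5355

(-0.7071, 3.5355)


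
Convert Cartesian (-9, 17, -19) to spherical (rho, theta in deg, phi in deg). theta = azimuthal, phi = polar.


rho = sqrt((-9)^2 + 17^2 + (-19)^2) = 27.037
theta = atan2(17, -9) = 117.8973 deg
phi = acos(-19/27.037) = 134.6473 deg

rho = 27.037, theta = 117.8973 deg, phi = 134.6473 deg


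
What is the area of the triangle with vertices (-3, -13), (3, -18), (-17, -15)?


Area = |x1(y2-y3) + x2(y3-y1) + x3(y1-y2)| / 2
= |-3*(-18--15) + 3*(-15--13) + -17*(-13--18)| / 2
= 41

41


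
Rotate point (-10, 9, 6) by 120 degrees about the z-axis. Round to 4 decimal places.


x' = -10*cos(120) - 9*sin(120) = -2.7942
y' = -10*sin(120) + 9*cos(120) = -13.1603
z' = 6

(-2.7942, -13.1603, 6)


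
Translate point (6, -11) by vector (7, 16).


Translation: (x+dx, y+dy) = (6+7, -11+16) = (13, 5)

(13, 5)


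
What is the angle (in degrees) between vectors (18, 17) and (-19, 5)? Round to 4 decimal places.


dot = 18*-19 + 17*5 = -257
|u| = 24.7588, |v| = 19.6469
cos(angle) = -0.5283
angle = 121.893 degrees

121.893 degrees


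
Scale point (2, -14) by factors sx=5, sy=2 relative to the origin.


Scaling: (x*sx, y*sy) = (2*5, -14*2) = (10, -28)

(10, -28)


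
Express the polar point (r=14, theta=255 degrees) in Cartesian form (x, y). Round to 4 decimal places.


x = 14 * cos(255) = -3.6235
y = 14 * sin(255) = -13.523

(-3.6235, -13.523)


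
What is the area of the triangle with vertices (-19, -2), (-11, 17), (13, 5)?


Area = |x1(y2-y3) + x2(y3-y1) + x3(y1-y2)| / 2
= |-19*(17-5) + -11*(5--2) + 13*(-2-17)| / 2
= 276

276


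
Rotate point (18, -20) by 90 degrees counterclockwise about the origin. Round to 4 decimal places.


x' = 18*cos(90) - -20*sin(90) = 20
y' = 18*sin(90) + -20*cos(90) = 18

(20, 18)


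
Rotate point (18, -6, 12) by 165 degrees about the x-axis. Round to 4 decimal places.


x' = 18
y' = -6*cos(165) - 12*sin(165) = 2.6897
z' = -6*sin(165) + 12*cos(165) = -13.144

(18, 2.6897, -13.144)


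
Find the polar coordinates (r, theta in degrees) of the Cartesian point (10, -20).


r = sqrt(10^2 + (-20)^2) = 22.3607
theta = atan2(-20, 10) = 296.5651 degrees

r = 22.3607, theta = 296.5651 degrees


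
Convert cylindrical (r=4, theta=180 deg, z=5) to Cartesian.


x = 4 * cos(180) = -4
y = 4 * sin(180) = 0
z = 5

(-4, 0, 5)


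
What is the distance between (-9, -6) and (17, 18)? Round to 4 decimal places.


d = sqrt((17--9)^2 + (18--6)^2) = 35.3836

35.3836


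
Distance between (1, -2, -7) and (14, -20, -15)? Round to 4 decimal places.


d = sqrt((14-1)^2 + (-20--2)^2 + (-15--7)^2) = 23.6008

23.6008


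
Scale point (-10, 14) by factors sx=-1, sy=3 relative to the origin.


Scaling: (x*sx, y*sy) = (-10*-1, 14*3) = (10, 42)

(10, 42)


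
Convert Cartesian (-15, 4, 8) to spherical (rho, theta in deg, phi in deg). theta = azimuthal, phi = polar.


rho = sqrt((-15)^2 + 4^2 + 8^2) = 17.4642
theta = atan2(4, -15) = 165.0686 deg
phi = acos(8/17.4642) = 62.7368 deg

rho = 17.4642, theta = 165.0686 deg, phi = 62.7368 deg


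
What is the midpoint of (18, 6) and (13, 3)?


Midpoint = ((18+13)/2, (6+3)/2) = (15.5, 4.5)

(15.5, 4.5)


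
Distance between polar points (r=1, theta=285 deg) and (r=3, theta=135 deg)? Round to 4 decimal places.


d = sqrt(r1^2 + r2^2 - 2*r1*r2*cos(t2-t1))
d = sqrt(1^2 + 3^2 - 2*1*3*cos(135-285)) = 3.8982

3.8982


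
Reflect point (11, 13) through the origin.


Reflection through origin: (x, y) -> (-x, -y)
(11, 13) -> (-11, -13)

(-11, -13)


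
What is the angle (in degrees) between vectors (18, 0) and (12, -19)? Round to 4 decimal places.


dot = 18*12 + 0*-19 = 216
|u| = 18, |v| = 22.4722
cos(angle) = 0.534
angle = 57.7244 degrees

57.7244 degrees


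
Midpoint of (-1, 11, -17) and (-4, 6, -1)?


Midpoint = ((-1+-4)/2, (11+6)/2, (-17+-1)/2) = (-2.5, 8.5, -9)

(-2.5, 8.5, -9)


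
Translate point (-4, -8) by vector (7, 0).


Translation: (x+dx, y+dy) = (-4+7, -8+0) = (3, -8)

(3, -8)


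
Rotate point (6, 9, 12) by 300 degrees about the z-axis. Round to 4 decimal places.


x' = 6*cos(300) - 9*sin(300) = 10.7942
y' = 6*sin(300) + 9*cos(300) = -0.6962
z' = 12

(10.7942, -0.6962, 12)


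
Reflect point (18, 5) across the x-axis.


Reflection across x-axis: (x, y) -> (x, -y)
(18, 5) -> (18, -5)

(18, -5)


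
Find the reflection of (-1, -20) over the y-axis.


Reflection across y-axis: (x, y) -> (-x, y)
(-1, -20) -> (1, -20)

(1, -20)


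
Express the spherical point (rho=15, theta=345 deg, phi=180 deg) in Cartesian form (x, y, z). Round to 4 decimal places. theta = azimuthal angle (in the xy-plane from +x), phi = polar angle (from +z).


x = 15 * sin(180) * cos(345) = 0
y = 15 * sin(180) * sin(345) = 0
z = 15 * cos(180) = -15

(0, 0, -15)


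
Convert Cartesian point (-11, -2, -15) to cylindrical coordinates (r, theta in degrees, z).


r = sqrt((-11)^2 + (-2)^2) = 11.1803
theta = atan2(-2, -11) = 190.3048 deg
z = -15

r = 11.1803, theta = 190.3048 deg, z = -15


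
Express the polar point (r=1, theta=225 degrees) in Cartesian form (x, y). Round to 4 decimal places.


x = 1 * cos(225) = -0.7071
y = 1 * sin(225) = -0.7071

(-0.7071, -0.7071)


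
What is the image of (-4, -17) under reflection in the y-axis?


Reflection across y-axis: (x, y) -> (-x, y)
(-4, -17) -> (4, -17)

(4, -17)


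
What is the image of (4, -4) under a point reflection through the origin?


Reflection through origin: (x, y) -> (-x, -y)
(4, -4) -> (-4, 4)

(-4, 4)


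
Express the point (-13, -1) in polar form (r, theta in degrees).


r = sqrt((-13)^2 + (-1)^2) = 13.0384
theta = atan2(-1, -13) = 184.3987 degrees

r = 13.0384, theta = 184.3987 degrees


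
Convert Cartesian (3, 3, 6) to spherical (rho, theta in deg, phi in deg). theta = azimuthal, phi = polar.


rho = sqrt(3^2 + 3^2 + 6^2) = 7.3485
theta = atan2(3, 3) = 45 deg
phi = acos(6/7.3485) = 35.2644 deg

rho = 7.3485, theta = 45 deg, phi = 35.2644 deg


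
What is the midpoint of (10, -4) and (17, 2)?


Midpoint = ((10+17)/2, (-4+2)/2) = (13.5, -1)

(13.5, -1)


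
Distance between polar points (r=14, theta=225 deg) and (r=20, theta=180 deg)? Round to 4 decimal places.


d = sqrt(r1^2 + r2^2 - 2*r1*r2*cos(t2-t1))
d = sqrt(14^2 + 20^2 - 2*14*20*cos(180-225)) = 14.1428

14.1428


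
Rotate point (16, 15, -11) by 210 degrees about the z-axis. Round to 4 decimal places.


x' = 16*cos(210) - 15*sin(210) = -6.3564
y' = 16*sin(210) + 15*cos(210) = -20.9904
z' = -11

(-6.3564, -20.9904, -11)


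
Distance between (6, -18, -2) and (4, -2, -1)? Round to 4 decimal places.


d = sqrt((4-6)^2 + (-2--18)^2 + (-1--2)^2) = 16.1555

16.1555


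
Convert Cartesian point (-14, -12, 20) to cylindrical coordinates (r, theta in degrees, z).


r = sqrt((-14)^2 + (-12)^2) = 18.4391
theta = atan2(-12, -14) = 220.6013 deg
z = 20

r = 18.4391, theta = 220.6013 deg, z = 20


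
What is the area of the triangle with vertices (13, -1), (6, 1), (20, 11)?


Area = |x1(y2-y3) + x2(y3-y1) + x3(y1-y2)| / 2
= |13*(1-11) + 6*(11--1) + 20*(-1-1)| / 2
= 49

49


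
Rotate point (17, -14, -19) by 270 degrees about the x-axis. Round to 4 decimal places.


x' = 17
y' = -14*cos(270) - -19*sin(270) = -19
z' = -14*sin(270) + -19*cos(270) = 14

(17, -19, 14)


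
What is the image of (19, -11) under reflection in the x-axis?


Reflection across x-axis: (x, y) -> (x, -y)
(19, -11) -> (19, 11)

(19, 11)


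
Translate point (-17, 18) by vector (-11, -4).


Translation: (x+dx, y+dy) = (-17+-11, 18+-4) = (-28, 14)

(-28, 14)


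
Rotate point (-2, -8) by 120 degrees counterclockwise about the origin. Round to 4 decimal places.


x' = -2*cos(120) - -8*sin(120) = 7.9282
y' = -2*sin(120) + -8*cos(120) = 2.2679

(7.9282, 2.2679)


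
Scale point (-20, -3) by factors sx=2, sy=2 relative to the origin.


Scaling: (x*sx, y*sy) = (-20*2, -3*2) = (-40, -6)

(-40, -6)


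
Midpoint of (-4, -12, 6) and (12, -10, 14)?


Midpoint = ((-4+12)/2, (-12+-10)/2, (6+14)/2) = (4, -11, 10)

(4, -11, 10)


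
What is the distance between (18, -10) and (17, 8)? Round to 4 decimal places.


d = sqrt((17-18)^2 + (8--10)^2) = 18.0278

18.0278


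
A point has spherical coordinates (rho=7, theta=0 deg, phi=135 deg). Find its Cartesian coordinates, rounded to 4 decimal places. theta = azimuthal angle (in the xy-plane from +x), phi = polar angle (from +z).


x = 7 * sin(135) * cos(0) = 4.9497
y = 7 * sin(135) * sin(0) = 0
z = 7 * cos(135) = -4.9497

(4.9497, 0, -4.9497)


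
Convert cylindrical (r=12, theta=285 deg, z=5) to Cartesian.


x = 12 * cos(285) = 3.1058
y = 12 * sin(285) = -11.5911
z = 5

(3.1058, -11.5911, 5)


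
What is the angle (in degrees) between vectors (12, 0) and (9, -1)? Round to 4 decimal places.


dot = 12*9 + 0*-1 = 108
|u| = 12, |v| = 9.0554
cos(angle) = 0.9939
angle = 6.3402 degrees

6.3402 degrees


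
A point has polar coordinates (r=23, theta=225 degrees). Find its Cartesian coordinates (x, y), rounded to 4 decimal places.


x = 23 * cos(225) = -16.2635
y = 23 * sin(225) = -16.2635

(-16.2635, -16.2635)


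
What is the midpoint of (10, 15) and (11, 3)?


Midpoint = ((10+11)/2, (15+3)/2) = (10.5, 9)

(10.5, 9)


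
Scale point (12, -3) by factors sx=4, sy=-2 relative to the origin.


Scaling: (x*sx, y*sy) = (12*4, -3*-2) = (48, 6)

(48, 6)


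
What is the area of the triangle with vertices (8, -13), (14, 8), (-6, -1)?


Area = |x1(y2-y3) + x2(y3-y1) + x3(y1-y2)| / 2
= |8*(8--1) + 14*(-1--13) + -6*(-13-8)| / 2
= 183

183


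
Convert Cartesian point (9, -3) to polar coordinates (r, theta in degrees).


r = sqrt(9^2 + (-3)^2) = 9.4868
theta = atan2(-3, 9) = 341.5651 degrees

r = 9.4868, theta = 341.5651 degrees


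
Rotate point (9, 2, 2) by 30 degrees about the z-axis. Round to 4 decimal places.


x' = 9*cos(30) - 2*sin(30) = 6.7942
y' = 9*sin(30) + 2*cos(30) = 6.2321
z' = 2

(6.7942, 6.2321, 2)


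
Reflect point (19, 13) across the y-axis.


Reflection across y-axis: (x, y) -> (-x, y)
(19, 13) -> (-19, 13)

(-19, 13)


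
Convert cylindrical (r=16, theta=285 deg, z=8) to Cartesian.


x = 16 * cos(285) = 4.1411
y = 16 * sin(285) = -15.4548
z = 8

(4.1411, -15.4548, 8)


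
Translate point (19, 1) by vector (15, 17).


Translation: (x+dx, y+dy) = (19+15, 1+17) = (34, 18)

(34, 18)


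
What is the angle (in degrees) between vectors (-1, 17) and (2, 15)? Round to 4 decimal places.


dot = -1*2 + 17*15 = 253
|u| = 17.0294, |v| = 15.1327
cos(angle) = 0.9818
angle = 10.9611 degrees

10.9611 degrees


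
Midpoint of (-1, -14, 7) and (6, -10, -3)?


Midpoint = ((-1+6)/2, (-14+-10)/2, (7+-3)/2) = (2.5, -12, 2)

(2.5, -12, 2)


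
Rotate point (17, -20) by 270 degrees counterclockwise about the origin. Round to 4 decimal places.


x' = 17*cos(270) - -20*sin(270) = -20
y' = 17*sin(270) + -20*cos(270) = -17

(-20, -17)


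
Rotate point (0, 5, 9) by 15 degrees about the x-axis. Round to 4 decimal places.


x' = 0
y' = 5*cos(15) - 9*sin(15) = 2.5003
z' = 5*sin(15) + 9*cos(15) = 9.9874

(0, 2.5003, 9.9874)


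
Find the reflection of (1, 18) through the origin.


Reflection through origin: (x, y) -> (-x, -y)
(1, 18) -> (-1, -18)

(-1, -18)


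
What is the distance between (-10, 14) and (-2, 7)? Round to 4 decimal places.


d = sqrt((-2--10)^2 + (7-14)^2) = 10.6301

10.6301


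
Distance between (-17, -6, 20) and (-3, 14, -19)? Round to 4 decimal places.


d = sqrt((-3--17)^2 + (14--6)^2 + (-19-20)^2) = 46.0109

46.0109


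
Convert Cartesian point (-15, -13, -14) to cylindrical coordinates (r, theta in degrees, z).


r = sqrt((-15)^2 + (-13)^2) = 19.8494
theta = atan2(-13, -15) = 220.9144 deg
z = -14

r = 19.8494, theta = 220.9144 deg, z = -14


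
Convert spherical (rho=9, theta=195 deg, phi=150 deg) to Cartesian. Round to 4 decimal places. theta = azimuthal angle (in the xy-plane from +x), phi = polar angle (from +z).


x = 9 * sin(150) * cos(195) = -4.3467
y = 9 * sin(150) * sin(195) = -1.1647
z = 9 * cos(150) = -7.7942

(-4.3467, -1.1647, -7.7942)


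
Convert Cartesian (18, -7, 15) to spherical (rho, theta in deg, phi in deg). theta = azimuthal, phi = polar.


rho = sqrt(18^2 + (-7)^2 + 15^2) = 24.454
theta = atan2(-7, 18) = 338.7495 deg
phi = acos(15/24.454) = 52.1646 deg

rho = 24.454, theta = 338.7495 deg, phi = 52.1646 deg


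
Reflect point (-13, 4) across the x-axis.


Reflection across x-axis: (x, y) -> (x, -y)
(-13, 4) -> (-13, -4)

(-13, -4)


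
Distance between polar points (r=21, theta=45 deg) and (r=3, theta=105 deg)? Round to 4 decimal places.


d = sqrt(r1^2 + r2^2 - 2*r1*r2*cos(t2-t1))
d = sqrt(21^2 + 3^2 - 2*21*3*cos(105-45)) = 19.6723

19.6723


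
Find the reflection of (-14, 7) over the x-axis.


Reflection across x-axis: (x, y) -> (x, -y)
(-14, 7) -> (-14, -7)

(-14, -7)


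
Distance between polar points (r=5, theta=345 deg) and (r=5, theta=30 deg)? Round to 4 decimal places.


d = sqrt(r1^2 + r2^2 - 2*r1*r2*cos(t2-t1))
d = sqrt(5^2 + 5^2 - 2*5*5*cos(30-345)) = 3.8268

3.8268


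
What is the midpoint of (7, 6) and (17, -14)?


Midpoint = ((7+17)/2, (6+-14)/2) = (12, -4)

(12, -4)


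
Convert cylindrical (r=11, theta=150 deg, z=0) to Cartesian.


x = 11 * cos(150) = -9.5263
y = 11 * sin(150) = 5.5
z = 0

(-9.5263, 5.5, 0)


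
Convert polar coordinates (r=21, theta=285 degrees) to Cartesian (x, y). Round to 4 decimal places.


x = 21 * cos(285) = 5.4352
y = 21 * sin(285) = -20.2844

(5.4352, -20.2844)


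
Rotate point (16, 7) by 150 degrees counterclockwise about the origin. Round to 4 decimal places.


x' = 16*cos(150) - 7*sin(150) = -17.3564
y' = 16*sin(150) + 7*cos(150) = 1.9378

(-17.3564, 1.9378)


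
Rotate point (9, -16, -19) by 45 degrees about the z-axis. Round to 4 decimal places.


x' = 9*cos(45) - -16*sin(45) = 17.6777
y' = 9*sin(45) + -16*cos(45) = -4.9497
z' = -19

(17.6777, -4.9497, -19)


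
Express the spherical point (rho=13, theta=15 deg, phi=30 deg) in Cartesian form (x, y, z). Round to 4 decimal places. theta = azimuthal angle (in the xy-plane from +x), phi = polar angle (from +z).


x = 13 * sin(30) * cos(15) = 6.2785
y = 13 * sin(30) * sin(15) = 1.6823
z = 13 * cos(30) = 11.2583

(6.2785, 1.6823, 11.2583)


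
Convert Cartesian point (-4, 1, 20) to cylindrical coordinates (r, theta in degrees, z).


r = sqrt((-4)^2 + 1^2) = 4.1231
theta = atan2(1, -4) = 165.9638 deg
z = 20

r = 4.1231, theta = 165.9638 deg, z = 20


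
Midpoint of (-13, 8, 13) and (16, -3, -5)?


Midpoint = ((-13+16)/2, (8+-3)/2, (13+-5)/2) = (1.5, 2.5, 4)

(1.5, 2.5, 4)


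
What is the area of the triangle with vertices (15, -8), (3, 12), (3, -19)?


Area = |x1(y2-y3) + x2(y3-y1) + x3(y1-y2)| / 2
= |15*(12--19) + 3*(-19--8) + 3*(-8-12)| / 2
= 186

186


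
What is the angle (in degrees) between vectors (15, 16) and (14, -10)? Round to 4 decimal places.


dot = 15*14 + 16*-10 = 50
|u| = 21.9317, |v| = 17.2047
cos(angle) = 0.1325
angle = 82.3853 degrees

82.3853 degrees


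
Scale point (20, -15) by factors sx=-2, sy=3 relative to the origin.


Scaling: (x*sx, y*sy) = (20*-2, -15*3) = (-40, -45)

(-40, -45)


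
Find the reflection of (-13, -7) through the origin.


Reflection through origin: (x, y) -> (-x, -y)
(-13, -7) -> (13, 7)

(13, 7)


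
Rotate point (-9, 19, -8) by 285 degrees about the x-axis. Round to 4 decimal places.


x' = -9
y' = 19*cos(285) - -8*sin(285) = -2.8098
z' = 19*sin(285) + -8*cos(285) = -20.4231

(-9, -2.8098, -20.4231)


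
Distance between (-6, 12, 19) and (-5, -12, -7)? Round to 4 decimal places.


d = sqrt((-5--6)^2 + (-12-12)^2 + (-7-19)^2) = 35.3977

35.3977


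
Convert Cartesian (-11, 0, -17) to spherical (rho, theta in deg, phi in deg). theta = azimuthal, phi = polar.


rho = sqrt((-11)^2 + 0^2 + (-17)^2) = 20.2485
theta = atan2(0, -11) = 180 deg
phi = acos(-17/20.2485) = 147.0948 deg

rho = 20.2485, theta = 180 deg, phi = 147.0948 deg


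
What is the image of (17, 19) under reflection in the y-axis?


Reflection across y-axis: (x, y) -> (-x, y)
(17, 19) -> (-17, 19)

(-17, 19)


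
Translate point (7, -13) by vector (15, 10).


Translation: (x+dx, y+dy) = (7+15, -13+10) = (22, -3)

(22, -3)


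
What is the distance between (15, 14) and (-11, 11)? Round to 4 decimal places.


d = sqrt((-11-15)^2 + (11-14)^2) = 26.1725

26.1725


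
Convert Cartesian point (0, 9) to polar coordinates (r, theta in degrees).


r = sqrt(0^2 + 9^2) = 9
theta = atan2(9, 0) = 90 degrees

r = 9, theta = 90 degrees


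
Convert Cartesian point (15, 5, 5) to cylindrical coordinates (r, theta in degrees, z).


r = sqrt(15^2 + 5^2) = 15.8114
theta = atan2(5, 15) = 18.4349 deg
z = 5

r = 15.8114, theta = 18.4349 deg, z = 5


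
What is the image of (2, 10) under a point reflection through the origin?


Reflection through origin: (x, y) -> (-x, -y)
(2, 10) -> (-2, -10)

(-2, -10)


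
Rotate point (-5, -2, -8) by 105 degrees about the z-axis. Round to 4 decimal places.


x' = -5*cos(105) - -2*sin(105) = 3.2259
y' = -5*sin(105) + -2*cos(105) = -4.312
z' = -8

(3.2259, -4.312, -8)


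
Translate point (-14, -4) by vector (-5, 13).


Translation: (x+dx, y+dy) = (-14+-5, -4+13) = (-19, 9)

(-19, 9)


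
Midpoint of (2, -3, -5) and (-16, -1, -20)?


Midpoint = ((2+-16)/2, (-3+-1)/2, (-5+-20)/2) = (-7, -2, -12.5)

(-7, -2, -12.5)
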